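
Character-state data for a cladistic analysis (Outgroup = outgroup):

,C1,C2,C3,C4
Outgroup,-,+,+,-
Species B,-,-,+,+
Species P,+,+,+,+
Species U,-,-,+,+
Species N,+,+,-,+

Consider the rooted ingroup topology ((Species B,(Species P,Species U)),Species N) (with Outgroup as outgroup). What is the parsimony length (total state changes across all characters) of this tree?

6

Map each character onto ((Species B,(Species P,Species U)),Species N) (rooted by Outgroup) and count the minimum state changes it requires (Fitch parsimony):
C1: 2; C2: 2; C3: 1; C4: 1.
Total tree length = 6.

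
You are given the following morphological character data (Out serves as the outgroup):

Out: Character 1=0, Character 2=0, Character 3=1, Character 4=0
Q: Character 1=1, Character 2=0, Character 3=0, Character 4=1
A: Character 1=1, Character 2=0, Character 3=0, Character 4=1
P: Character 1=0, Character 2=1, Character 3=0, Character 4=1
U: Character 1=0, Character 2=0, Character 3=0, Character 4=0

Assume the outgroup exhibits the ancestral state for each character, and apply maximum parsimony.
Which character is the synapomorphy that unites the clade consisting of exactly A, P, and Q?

Character 4

Character polarity is set by the outgroup: the derived state is whichever differs from the outgroup's state, so for Character 3 the derived state is '0', and for the remaining characters it is '1'.
Character 1 (derived state '1') is shared by A and Q — a synapomorphy uniting that clade.
Character 2 (derived state '1') is unique to P (autapomorphy; uninformative for grouping).
Character 3 (derived state '0') is shared by all ingroup taxa — unites the whole ingroup.
Character 4: derived state '1' in A, P, and Q only — synapomorphy for {A, P, Q}.
Most parsimonious ingroup topology: (((Q,A),P),U).
The clade {A, P, Q} is supported by Character 4: its derived state '1' occurs in exactly those taxa and in no other taxon (including the outgroup).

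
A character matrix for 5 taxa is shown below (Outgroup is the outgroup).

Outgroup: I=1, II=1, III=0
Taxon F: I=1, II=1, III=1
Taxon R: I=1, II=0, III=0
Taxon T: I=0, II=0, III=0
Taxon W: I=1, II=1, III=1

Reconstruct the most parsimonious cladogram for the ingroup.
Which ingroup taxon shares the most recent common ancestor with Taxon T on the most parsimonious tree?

Character polarity is set by the outgroup: the derived state is whichever differs from the outgroup's state, so for I, II the derived state is '0', and for the remaining characters it is '1'.
I: derived state '0' in Taxon T only — an autapomorphy, so it tells us nothing about relationships among taxa.
II: derived state '0' in Taxon R and Taxon T only — synapomorphy for {Taxon R, Taxon T}.
Only Taxon F and Taxon W show the derived state '1' for III, supporting them as a clade.
Most parsimonious ingroup topology: ((Taxon F,Taxon W),(Taxon R,Taxon T)).
Taxon T and Taxon R form a cherry on this tree, so they are sister taxa.

Taxon R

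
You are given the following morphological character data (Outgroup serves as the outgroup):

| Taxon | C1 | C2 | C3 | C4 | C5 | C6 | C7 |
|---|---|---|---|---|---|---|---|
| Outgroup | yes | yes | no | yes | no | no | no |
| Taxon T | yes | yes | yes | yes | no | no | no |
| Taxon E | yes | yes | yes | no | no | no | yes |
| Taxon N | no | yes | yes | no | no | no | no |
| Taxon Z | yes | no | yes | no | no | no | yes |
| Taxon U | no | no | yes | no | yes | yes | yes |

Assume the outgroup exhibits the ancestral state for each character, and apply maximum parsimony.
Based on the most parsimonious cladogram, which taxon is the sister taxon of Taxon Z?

Taxon U

Character polarity is set by the outgroup: the derived state is whichever differs from the outgroup's state, so for C1, C2, C4 the derived state is 'no', and for the remaining characters it is 'yes'.
C1 groups Taxon N and Taxon U, which is incompatible with the clades supported by the remaining characters; treating it as convergent (homoplasy) costs fewer steps than any alternative tree.
Only Taxon U and Taxon Z show the derived state 'no' for C2, supporting them as a clade.
All ingroup taxa share the derived state 'yes' for C3; it defines the ingroup but does not resolve relationships within it.
C4 (derived state 'no') is shared by Taxon E, Taxon N, Taxon U, and Taxon Z — a synapomorphy uniting that clade.
C5: derived state 'yes' in Taxon U only — an autapomorphy, so it tells us nothing about relationships among taxa.
C6: derived state 'yes' in Taxon U only — an autapomorphy, so it tells us nothing about relationships among taxa.
Only Taxon E, Taxon U, and Taxon Z show the derived state 'yes' for C7, supporting them as a clade.
Most parsimonious ingroup topology: (Taxon T,((Taxon E,(Taxon Z,Taxon U)),Taxon N)).
Taxon Z and Taxon U form a cherry on this tree, so they are sister taxa.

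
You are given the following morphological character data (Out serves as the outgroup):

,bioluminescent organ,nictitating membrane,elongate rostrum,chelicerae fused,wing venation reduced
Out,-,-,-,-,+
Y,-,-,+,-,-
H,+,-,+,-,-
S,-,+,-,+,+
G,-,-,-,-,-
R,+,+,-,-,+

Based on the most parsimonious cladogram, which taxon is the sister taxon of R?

S

Character polarity is set by the outgroup: the derived state is whichever differs from the outgroup's state, so for wing venation reduced the derived state is '-', and for the remaining characters it is '+'.
bioluminescent organ groups H and R, which is incompatible with the clades supported by the remaining characters; treating it as convergent (homoplasy) costs fewer steps than any alternative tree.
nictitating membrane: derived state '+' in R and S only — synapomorphy for {R, S}.
Only H and Y show the derived state '+' for elongate rostrum, supporting them as a clade.
chelicerae fused (derived state '+') is unique to S (autapomorphy; uninformative for grouping).
wing venation reduced (derived state '-') is shared by G, H, and Y — a synapomorphy uniting that clade.
Most parsimonious ingroup topology: (((Y,H),G),(S,R)).
R and S form a cherry on this tree, so they are sister taxa.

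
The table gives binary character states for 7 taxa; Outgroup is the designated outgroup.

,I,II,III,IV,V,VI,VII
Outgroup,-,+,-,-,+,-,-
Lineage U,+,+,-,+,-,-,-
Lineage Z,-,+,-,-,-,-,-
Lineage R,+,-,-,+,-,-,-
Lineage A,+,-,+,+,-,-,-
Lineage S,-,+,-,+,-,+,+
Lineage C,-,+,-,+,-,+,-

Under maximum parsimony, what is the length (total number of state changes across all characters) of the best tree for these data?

Character polarity is set by the outgroup: the derived state is whichever differs from the outgroup's state, so for II, V the derived state is '-', and for the remaining characters it is '+'.
Only Lineage A, Lineage R, and Lineage U show the derived state '+' for I, supporting them as a clade.
II: derived state '-' in Lineage A and Lineage R only — synapomorphy for {Lineage A, Lineage R}.
III: derived state '+' in Lineage A only — an autapomorphy, so it tells us nothing about relationships among taxa.
IV (derived state '+') is shared by Lineage A, Lineage C, Lineage R, Lineage S, and Lineage U — a synapomorphy uniting that clade.
All ingroup taxa share the derived state '-' for V; it defines the ingroup but does not resolve relationships within it.
VI: derived state '+' in Lineage C and Lineage S only — synapomorphy for {Lineage C, Lineage S}.
VII (derived state '+') is unique to Lineage S (autapomorphy; uninformative for grouping).
Most parsimonious ingroup topology: (((Lineage U,(Lineage R,Lineage A)),(Lineage S,Lineage C)),Lineage Z).
Changes per character on this tree: I: 1; II: 1; III: 1; IV: 1; V: 1; VI: 1; VII: 1.
Total = 7.

7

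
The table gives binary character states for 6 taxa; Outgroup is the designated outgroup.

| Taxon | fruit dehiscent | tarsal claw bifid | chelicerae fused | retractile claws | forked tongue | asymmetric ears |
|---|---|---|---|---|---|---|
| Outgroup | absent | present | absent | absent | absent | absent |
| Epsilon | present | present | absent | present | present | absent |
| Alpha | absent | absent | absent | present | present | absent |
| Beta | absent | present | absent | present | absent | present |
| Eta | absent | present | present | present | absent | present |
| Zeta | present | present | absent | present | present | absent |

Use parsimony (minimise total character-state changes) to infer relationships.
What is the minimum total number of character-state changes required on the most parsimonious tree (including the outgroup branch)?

6

Character polarity is set by the outgroup: the derived state is whichever differs from the outgroup's state, so for tarsal claw bifid the derived state is 'absent', and for the remaining characters it is 'present'.
fruit dehiscent: derived state 'present' in Epsilon and Zeta only — synapomorphy for {Epsilon, Zeta}.
tarsal claw bifid: derived state 'absent' in Alpha only — an autapomorphy, so it tells us nothing about relationships among taxa.
chelicerae fused: derived state 'present' in Eta only — an autapomorphy, so it tells us nothing about relationships among taxa.
retractile claws (derived state 'present') is shared by all ingroup taxa — unites the whole ingroup.
forked tongue: derived state 'present' in Alpha, Epsilon, and Zeta only — synapomorphy for {Alpha, Epsilon, Zeta}.
Only Beta and Eta show the derived state 'present' for asymmetric ears, supporting them as a clade.
Most parsimonious ingroup topology: (((Epsilon,Zeta),Alpha),(Beta,Eta)).
Changes per character on this tree: fruit dehiscent: 1; tarsal claw bifid: 1; chelicerae fused: 1; retractile claws: 1; forked tongue: 1; asymmetric ears: 1.
Total = 6.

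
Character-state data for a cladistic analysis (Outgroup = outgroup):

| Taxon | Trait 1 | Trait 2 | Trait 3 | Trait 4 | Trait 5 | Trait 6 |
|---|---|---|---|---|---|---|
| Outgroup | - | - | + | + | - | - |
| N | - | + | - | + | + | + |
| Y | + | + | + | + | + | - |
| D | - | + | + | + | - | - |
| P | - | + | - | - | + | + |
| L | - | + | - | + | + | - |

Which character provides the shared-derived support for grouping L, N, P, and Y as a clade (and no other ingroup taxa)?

Character polarity is set by the outgroup: the derived state is whichever differs from the outgroup's state, so for Trait 3, Trait 4 the derived state is '-', and for the remaining characters it is '+'.
Trait 1: derived state '+' in Y only — an autapomorphy, so it tells us nothing about relationships among taxa.
All ingroup taxa share the derived state '+' for Trait 2; it defines the ingroup but does not resolve relationships within it.
Trait 3 (derived state '-') is shared by L, N, and P — a synapomorphy uniting that clade.
Trait 4 (derived state '-') is unique to P (autapomorphy; uninformative for grouping).
Trait 5: derived state '+' in L, N, P, and Y only — synapomorphy for {L, N, P, Y}.
Only N and P show the derived state '+' for Trait 6, supporting them as a clade.
Most parsimonious ingroup topology: ((((N,P),L),Y),D).
The clade {L, N, P, Y} is supported by Trait 5: its derived state '+' occurs in exactly those taxa and in no other taxon (including the outgroup).

Trait 5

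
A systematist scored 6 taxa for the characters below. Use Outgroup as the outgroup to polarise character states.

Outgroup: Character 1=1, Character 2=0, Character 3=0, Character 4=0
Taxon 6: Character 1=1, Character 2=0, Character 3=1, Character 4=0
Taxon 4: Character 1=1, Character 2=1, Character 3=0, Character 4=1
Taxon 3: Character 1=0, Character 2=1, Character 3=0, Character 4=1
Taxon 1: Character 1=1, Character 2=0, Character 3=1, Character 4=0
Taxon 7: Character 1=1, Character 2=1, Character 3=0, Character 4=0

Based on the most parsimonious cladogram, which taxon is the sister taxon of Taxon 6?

Character polarity is set by the outgroup: the derived state is whichever differs from the outgroup's state, so for Character 1 the derived state is '0', and for the remaining characters it is '1'.
Character 1: derived state '0' in Taxon 3 only — an autapomorphy, so it tells us nothing about relationships among taxa.
Only Taxon 3, Taxon 4, and Taxon 7 show the derived state '1' for Character 2, supporting them as a clade.
Character 3 (derived state '1') is shared by Taxon 1 and Taxon 6 — a synapomorphy uniting that clade.
Character 4: derived state '1' in Taxon 3 and Taxon 4 only — synapomorphy for {Taxon 3, Taxon 4}.
Most parsimonious ingroup topology: ((Taxon 6,Taxon 1),((Taxon 4,Taxon 3),Taxon 7)).
Taxon 6 and Taxon 1 form a cherry on this tree, so they are sister taxa.

Taxon 1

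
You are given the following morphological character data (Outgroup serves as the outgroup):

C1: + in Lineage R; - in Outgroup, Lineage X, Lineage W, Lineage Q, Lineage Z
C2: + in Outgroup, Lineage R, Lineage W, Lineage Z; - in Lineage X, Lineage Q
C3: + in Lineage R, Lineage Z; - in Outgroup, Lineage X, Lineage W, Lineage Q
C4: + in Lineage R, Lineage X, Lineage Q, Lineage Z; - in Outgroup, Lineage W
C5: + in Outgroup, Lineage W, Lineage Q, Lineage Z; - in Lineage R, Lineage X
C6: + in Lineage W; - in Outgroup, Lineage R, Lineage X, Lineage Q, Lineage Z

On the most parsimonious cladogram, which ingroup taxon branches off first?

Lineage W

Character polarity is set by the outgroup: the derived state is whichever differs from the outgroup's state, so for C2, C5 the derived state is '-', and for the remaining characters it is '+'.
C1: derived state '+' in Lineage R only — an autapomorphy, so it tells us nothing about relationships among taxa.
Only Lineage Q and Lineage X show the derived state '-' for C2, supporting them as a clade.
C3 (derived state '+') is shared by Lineage R and Lineage Z — a synapomorphy uniting that clade.
C4: derived state '+' in Lineage Q, Lineage R, Lineage X, and Lineage Z only — synapomorphy for {Lineage Q, Lineage R, Lineage X, Lineage Z}.
C5 (state '-') occurs in Lineage R and Lineage X but conflicts with the nesting implied by the other characters — most parsimoniously interpreted as homoplasy.
C6 (derived state '+') is unique to Lineage W (autapomorphy; uninformative for grouping).
Most parsimonious ingroup topology: (((Lineage R,Lineage Z),(Lineage X,Lineage Q)),Lineage W).
Lineage W is sister to the clade containing all other ingroup taxa, so it is the earliest-diverging (most basal) ingroup lineage.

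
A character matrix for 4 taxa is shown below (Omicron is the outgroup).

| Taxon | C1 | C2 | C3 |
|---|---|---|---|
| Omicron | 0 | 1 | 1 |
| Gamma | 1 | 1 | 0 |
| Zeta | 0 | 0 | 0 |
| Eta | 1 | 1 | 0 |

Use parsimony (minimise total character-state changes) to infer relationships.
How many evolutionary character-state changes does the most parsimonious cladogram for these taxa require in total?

3

Character polarity is set by the outgroup: the derived state is whichever differs from the outgroup's state, so for C2, C3 the derived state is '0', and for the remaining characters it is '1'.
C1 (derived state '1') is shared by Eta and Gamma — a synapomorphy uniting that clade.
C2: derived state '0' in Zeta only — an autapomorphy, so it tells us nothing about relationships among taxa.
C3 (derived state '0') is shared by all ingroup taxa — unites the whole ingroup.
Most parsimonious ingroup topology: ((Gamma,Eta),Zeta).
Changes per character on this tree: C1: 1; C2: 1; C3: 1.
Total = 3.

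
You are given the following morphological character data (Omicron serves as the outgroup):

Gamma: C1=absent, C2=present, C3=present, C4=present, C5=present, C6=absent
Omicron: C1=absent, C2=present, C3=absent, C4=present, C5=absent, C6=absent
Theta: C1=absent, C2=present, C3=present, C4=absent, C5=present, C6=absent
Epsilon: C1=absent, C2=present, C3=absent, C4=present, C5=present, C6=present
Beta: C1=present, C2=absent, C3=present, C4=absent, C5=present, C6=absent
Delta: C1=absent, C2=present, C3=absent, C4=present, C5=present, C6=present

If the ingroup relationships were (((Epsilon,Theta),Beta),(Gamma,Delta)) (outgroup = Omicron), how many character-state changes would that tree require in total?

Map each character onto (((Epsilon,Theta),Beta),(Gamma,Delta)) (rooted by Omicron) and count the minimum state changes it requires (Fitch parsimony):
C1: 1; C2: 1; C3: 3; C4: 2; C5: 1; C6: 2.
Total tree length = 10.

10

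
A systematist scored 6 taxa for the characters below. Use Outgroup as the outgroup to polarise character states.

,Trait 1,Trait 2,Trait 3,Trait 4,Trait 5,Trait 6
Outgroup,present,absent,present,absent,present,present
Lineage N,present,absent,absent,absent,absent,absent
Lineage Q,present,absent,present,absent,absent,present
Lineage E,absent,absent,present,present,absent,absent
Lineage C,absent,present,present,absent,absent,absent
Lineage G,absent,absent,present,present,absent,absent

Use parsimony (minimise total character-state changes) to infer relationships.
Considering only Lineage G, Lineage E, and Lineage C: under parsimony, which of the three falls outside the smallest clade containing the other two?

Lineage C

Character polarity is set by the outgroup: the derived state is whichever differs from the outgroup's state, so for Trait 1, Trait 3, Trait 5, Trait 6 the derived state is 'absent', and for the remaining characters it is 'present'.
Only Lineage C, Lineage E, and Lineage G show the derived state 'absent' for Trait 1, supporting them as a clade.
Trait 2: derived state 'present' in Lineage C only — an autapomorphy, so it tells us nothing about relationships among taxa.
Trait 3 (derived state 'absent') is unique to Lineage N (autapomorphy; uninformative for grouping).
Trait 4: derived state 'present' in Lineage E and Lineage G only — synapomorphy for {Lineage E, Lineage G}.
Trait 5 (derived state 'absent') is shared by all ingroup taxa — unites the whole ingroup.
Trait 6: derived state 'absent' in Lineage C, Lineage E, Lineage G, and Lineage N only — synapomorphy for {Lineage C, Lineage E, Lineage G, Lineage N}.
Most parsimonious ingroup topology: ((Lineage N,((Lineage E,Lineage G),Lineage C)),Lineage Q).
Lineage E and Lineage G share a more recent common ancestor with each other than either does with Lineage C, so Lineage C is the least closely related of the three.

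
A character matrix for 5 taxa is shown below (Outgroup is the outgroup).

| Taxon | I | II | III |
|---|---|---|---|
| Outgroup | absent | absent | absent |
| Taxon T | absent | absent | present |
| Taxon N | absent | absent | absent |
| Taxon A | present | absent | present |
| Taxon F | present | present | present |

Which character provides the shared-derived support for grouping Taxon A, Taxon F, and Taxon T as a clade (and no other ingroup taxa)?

The outgroup has state 'absent' for every character, so 'present' is the derived state throughout.
Only Taxon A and Taxon F show the derived state 'present' for I, supporting them as a clade.
II: derived state 'present' in Taxon F only — an autapomorphy, so it tells us nothing about relationships among taxa.
III: derived state 'present' in Taxon A, Taxon F, and Taxon T only — synapomorphy for {Taxon A, Taxon F, Taxon T}.
Most parsimonious ingroup topology: ((Taxon T,(Taxon A,Taxon F)),Taxon N).
The clade {Taxon A, Taxon F, Taxon T} is supported by III: its derived state 'present' occurs in exactly those taxa and in no other taxon (including the outgroup).

III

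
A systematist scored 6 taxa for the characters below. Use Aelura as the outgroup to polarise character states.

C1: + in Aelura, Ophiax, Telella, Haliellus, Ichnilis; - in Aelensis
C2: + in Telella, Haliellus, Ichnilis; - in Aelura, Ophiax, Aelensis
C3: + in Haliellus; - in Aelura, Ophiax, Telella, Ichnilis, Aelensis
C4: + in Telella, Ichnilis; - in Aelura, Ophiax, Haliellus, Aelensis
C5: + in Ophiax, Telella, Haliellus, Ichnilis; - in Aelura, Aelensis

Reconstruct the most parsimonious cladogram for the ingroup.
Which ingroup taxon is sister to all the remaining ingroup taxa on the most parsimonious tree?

Aelensis

Character polarity is set by the outgroup: the derived state is whichever differs from the outgroup's state, so for C1 the derived state is '-', and for the remaining characters it is '+'.
C1: derived state '-' in Aelensis only — an autapomorphy, so it tells us nothing about relationships among taxa.
Only Haliellus, Ichnilis, and Telella show the derived state '+' for C2, supporting them as a clade.
C3: derived state '+' in Haliellus only — an autapomorphy, so it tells us nothing about relationships among taxa.
C4 (derived state '+') is shared by Ichnilis and Telella — a synapomorphy uniting that clade.
Only Haliellus, Ichnilis, Ophiax, and Telella show the derived state '+' for C5, supporting them as a clade.
Most parsimonious ingroup topology: ((Ophiax,((Telella,Ichnilis),Haliellus)),Aelensis).
Aelensis is sister to the clade containing all other ingroup taxa, so it is the earliest-diverging (most basal) ingroup lineage.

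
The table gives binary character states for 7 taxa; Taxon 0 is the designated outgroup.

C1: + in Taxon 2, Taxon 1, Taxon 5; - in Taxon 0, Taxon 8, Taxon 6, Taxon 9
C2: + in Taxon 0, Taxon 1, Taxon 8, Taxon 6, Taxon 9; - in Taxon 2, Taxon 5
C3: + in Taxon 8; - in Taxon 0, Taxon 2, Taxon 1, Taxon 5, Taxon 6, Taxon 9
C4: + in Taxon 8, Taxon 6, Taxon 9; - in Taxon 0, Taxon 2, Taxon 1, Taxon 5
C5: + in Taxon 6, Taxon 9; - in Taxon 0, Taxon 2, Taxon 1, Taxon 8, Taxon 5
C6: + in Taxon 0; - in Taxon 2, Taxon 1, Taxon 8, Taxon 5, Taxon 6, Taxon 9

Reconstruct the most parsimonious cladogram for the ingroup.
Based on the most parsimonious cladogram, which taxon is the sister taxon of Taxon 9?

Character polarity is set by the outgroup: the derived state is whichever differs from the outgroup's state, so for C2, C6 the derived state is '-', and for the remaining characters it is '+'.
Only Taxon 1, Taxon 2, and Taxon 5 show the derived state '+' for C1, supporting them as a clade.
C2 (derived state '-') is shared by Taxon 2 and Taxon 5 — a synapomorphy uniting that clade.
C3: derived state '+' in Taxon 8 only — an autapomorphy, so it tells us nothing about relationships among taxa.
C4: derived state '+' in Taxon 6, Taxon 8, and Taxon 9 only — synapomorphy for {Taxon 6, Taxon 8, Taxon 9}.
C5 (derived state '+') is shared by Taxon 6 and Taxon 9 — a synapomorphy uniting that clade.
All ingroup taxa share the derived state '-' for C6; it defines the ingroup but does not resolve relationships within it.
Most parsimonious ingroup topology: (((Taxon 2,Taxon 5),Taxon 1),(Taxon 8,(Taxon 6,Taxon 9))).
Taxon 9 and Taxon 6 form a cherry on this tree, so they are sister taxa.

Taxon 6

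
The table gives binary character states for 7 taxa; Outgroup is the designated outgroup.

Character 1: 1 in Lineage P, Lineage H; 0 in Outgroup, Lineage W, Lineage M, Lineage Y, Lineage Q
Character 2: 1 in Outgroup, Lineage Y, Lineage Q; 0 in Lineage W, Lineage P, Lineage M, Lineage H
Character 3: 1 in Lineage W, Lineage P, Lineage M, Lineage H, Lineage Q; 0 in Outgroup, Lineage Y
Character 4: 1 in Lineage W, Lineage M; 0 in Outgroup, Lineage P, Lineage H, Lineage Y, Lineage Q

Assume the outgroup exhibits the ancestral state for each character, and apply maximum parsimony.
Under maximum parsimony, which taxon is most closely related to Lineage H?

Character polarity is set by the outgroup: the derived state is whichever differs from the outgroup's state, so for Character 2 the derived state is '0', and for the remaining characters it is '1'.
Character 1: derived state '1' in Lineage H and Lineage P only — synapomorphy for {Lineage H, Lineage P}.
Character 2 (derived state '0') is shared by Lineage H, Lineage M, Lineage P, and Lineage W — a synapomorphy uniting that clade.
Character 3: derived state '1' in Lineage H, Lineage M, Lineage P, Lineage Q, and Lineage W only — synapomorphy for {Lineage H, Lineage M, Lineage P, Lineage Q, Lineage W}.
Only Lineage M and Lineage W show the derived state '1' for Character 4, supporting them as a clade.
Most parsimonious ingroup topology: ((((Lineage W,Lineage M),(Lineage P,Lineage H)),Lineage Q),Lineage Y).
Lineage H and Lineage P form a cherry on this tree, so they are sister taxa.

Lineage P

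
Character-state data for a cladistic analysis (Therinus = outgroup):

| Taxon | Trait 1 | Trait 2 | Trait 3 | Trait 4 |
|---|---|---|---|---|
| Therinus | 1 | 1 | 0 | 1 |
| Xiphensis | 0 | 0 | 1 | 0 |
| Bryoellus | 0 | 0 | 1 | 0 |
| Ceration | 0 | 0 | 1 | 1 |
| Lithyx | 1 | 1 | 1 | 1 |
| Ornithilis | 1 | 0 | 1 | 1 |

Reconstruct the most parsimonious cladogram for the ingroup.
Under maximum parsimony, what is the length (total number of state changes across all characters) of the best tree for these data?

4

Character polarity is set by the outgroup: the derived state is whichever differs from the outgroup's state, so for Trait 1, Trait 2, Trait 4 the derived state is '0', and for the remaining characters it is '1'.
Only Bryoellus, Ceration, and Xiphensis show the derived state '0' for Trait 1, supporting them as a clade.
Trait 2 (derived state '0') is shared by Bryoellus, Ceration, Ornithilis, and Xiphensis — a synapomorphy uniting that clade.
Trait 3 (derived state '1') is shared by all ingroup taxa — unites the whole ingroup.
Trait 4 (derived state '0') is shared by Bryoellus and Xiphensis — a synapomorphy uniting that clade.
Most parsimonious ingroup topology: ((((Xiphensis,Bryoellus),Ceration),Ornithilis),Lithyx).
Changes per character on this tree: Trait 1: 1; Trait 2: 1; Trait 3: 1; Trait 4: 1.
Total = 4.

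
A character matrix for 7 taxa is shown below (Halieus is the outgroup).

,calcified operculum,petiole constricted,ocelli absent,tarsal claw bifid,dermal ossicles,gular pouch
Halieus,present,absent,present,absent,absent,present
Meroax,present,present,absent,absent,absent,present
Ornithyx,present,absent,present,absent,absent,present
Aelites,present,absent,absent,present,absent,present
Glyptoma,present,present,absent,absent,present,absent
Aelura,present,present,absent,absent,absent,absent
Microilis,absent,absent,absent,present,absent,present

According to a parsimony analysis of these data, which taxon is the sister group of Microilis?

Character polarity is set by the outgroup: the derived state is whichever differs from the outgroup's state, so for calcified operculum, ocelli absent, gular pouch the derived state is 'absent', and for the remaining characters it is 'present'.
calcified operculum: derived state 'absent' in Microilis only — an autapomorphy, so it tells us nothing about relationships among taxa.
petiole constricted (derived state 'present') is shared by Aelura, Glyptoma, and Meroax — a synapomorphy uniting that clade.
ocelli absent: derived state 'absent' in Aelites, Aelura, Glyptoma, Meroax, and Microilis only — synapomorphy for {Aelites, Aelura, Glyptoma, Meroax, Microilis}.
tarsal claw bifid: derived state 'present' in Aelites and Microilis only — synapomorphy for {Aelites, Microilis}.
dermal ossicles (derived state 'present') is unique to Glyptoma (autapomorphy; uninformative for grouping).
gular pouch: derived state 'absent' in Aelura and Glyptoma only — synapomorphy for {Aelura, Glyptoma}.
Most parsimonious ingroup topology: (((Meroax,(Glyptoma,Aelura)),(Aelites,Microilis)),Ornithyx).
Microilis and Aelites form a cherry on this tree, so they are sister taxa.

Aelites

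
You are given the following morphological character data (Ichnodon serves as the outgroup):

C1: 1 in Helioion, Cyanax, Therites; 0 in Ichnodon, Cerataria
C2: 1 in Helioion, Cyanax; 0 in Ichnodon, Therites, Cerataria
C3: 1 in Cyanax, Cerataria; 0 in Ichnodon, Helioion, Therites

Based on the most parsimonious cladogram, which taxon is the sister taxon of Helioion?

The outgroup has state '0' for every character, so '1' is the derived state throughout.
C1 (derived state '1') is shared by Cyanax, Helioion, and Therites — a synapomorphy uniting that clade.
C2: derived state '1' in Cyanax and Helioion only — synapomorphy for {Cyanax, Helioion}.
C3 (state '1') occurs in Cerataria and Cyanax but conflicts with the nesting implied by the other characters — most parsimoniously interpreted as homoplasy.
Most parsimonious ingroup topology: (((Helioion,Cyanax),Therites),Cerataria).
Helioion and Cyanax form a cherry on this tree, so they are sister taxa.

Cyanax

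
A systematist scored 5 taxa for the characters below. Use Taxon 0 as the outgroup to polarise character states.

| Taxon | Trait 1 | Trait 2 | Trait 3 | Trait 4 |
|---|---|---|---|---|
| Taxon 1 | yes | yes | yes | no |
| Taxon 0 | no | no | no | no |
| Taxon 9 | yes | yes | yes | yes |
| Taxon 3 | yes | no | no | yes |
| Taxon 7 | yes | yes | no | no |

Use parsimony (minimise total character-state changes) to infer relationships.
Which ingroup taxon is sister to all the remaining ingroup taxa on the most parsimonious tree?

Taxon 3

The outgroup has state 'no' for every character, so 'yes' is the derived state throughout.
All ingroup taxa share the derived state 'yes' for Trait 1; it defines the ingroup but does not resolve relationships within it.
Only Taxon 1, Taxon 7, and Taxon 9 show the derived state 'yes' for Trait 2, supporting them as a clade.
Trait 3 (derived state 'yes') is shared by Taxon 1 and Taxon 9 — a synapomorphy uniting that clade.
Trait 4 (state 'yes') occurs in Taxon 3 and Taxon 9 but conflicts with the nesting implied by the other characters — most parsimoniously interpreted as homoplasy.
Most parsimonious ingroup topology: (((Taxon 1,Taxon 9),Taxon 7),Taxon 3).
Taxon 3 is sister to the clade containing all other ingroup taxa, so it is the earliest-diverging (most basal) ingroup lineage.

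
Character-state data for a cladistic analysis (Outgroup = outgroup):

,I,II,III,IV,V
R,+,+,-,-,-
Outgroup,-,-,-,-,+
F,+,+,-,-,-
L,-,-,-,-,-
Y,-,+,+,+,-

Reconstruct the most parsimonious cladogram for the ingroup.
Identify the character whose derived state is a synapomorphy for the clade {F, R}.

I

Character polarity is set by the outgroup: the derived state is whichever differs from the outgroup's state, so for V the derived state is '-', and for the remaining characters it is '+'.
I (derived state '+') is shared by F and R — a synapomorphy uniting that clade.
II: derived state '+' in F, R, and Y only — synapomorphy for {F, R, Y}.
III: derived state '+' in Y only — an autapomorphy, so it tells us nothing about relationships among taxa.
IV: derived state '+' in Y only — an autapomorphy, so it tells us nothing about relationships among taxa.
All ingroup taxa share the derived state '-' for V; it defines the ingroup but does not resolve relationships within it.
Most parsimonious ingroup topology: (((F,R),Y),L).
The clade {F, R} is supported by I: its derived state '+' occurs in exactly those taxa and in no other taxon (including the outgroup).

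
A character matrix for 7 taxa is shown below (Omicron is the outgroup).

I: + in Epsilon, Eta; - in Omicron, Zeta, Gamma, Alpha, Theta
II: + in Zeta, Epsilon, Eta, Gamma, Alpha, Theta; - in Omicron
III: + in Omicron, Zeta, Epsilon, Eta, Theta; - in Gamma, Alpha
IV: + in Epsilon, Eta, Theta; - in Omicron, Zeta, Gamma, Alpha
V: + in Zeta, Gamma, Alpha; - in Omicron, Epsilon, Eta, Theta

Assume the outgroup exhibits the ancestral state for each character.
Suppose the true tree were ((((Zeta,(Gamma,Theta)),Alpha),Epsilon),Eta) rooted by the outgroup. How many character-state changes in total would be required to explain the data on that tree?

10

Map each character onto ((((Zeta,(Gamma,Theta)),Alpha),Epsilon),Eta) (rooted by Omicron) and count the minimum state changes it requires (Fitch parsimony):
I: 2; II: 1; III: 2; IV: 3; V: 2.
Total tree length = 10.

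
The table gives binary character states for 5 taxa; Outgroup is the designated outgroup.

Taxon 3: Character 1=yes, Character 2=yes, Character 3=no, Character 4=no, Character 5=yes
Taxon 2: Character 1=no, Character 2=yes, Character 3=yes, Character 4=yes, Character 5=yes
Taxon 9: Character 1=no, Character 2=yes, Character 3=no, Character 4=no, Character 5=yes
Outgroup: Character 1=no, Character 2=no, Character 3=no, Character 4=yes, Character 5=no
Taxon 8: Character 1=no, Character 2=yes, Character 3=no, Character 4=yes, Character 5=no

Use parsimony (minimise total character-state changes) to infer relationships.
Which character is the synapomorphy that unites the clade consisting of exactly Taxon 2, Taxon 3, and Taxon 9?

Character 5

Character polarity is set by the outgroup: the derived state is whichever differs from the outgroup's state, so for Character 4 the derived state is 'no', and for the remaining characters it is 'yes'.
Character 1: derived state 'yes' in Taxon 3 only — an autapomorphy, so it tells us nothing about relationships among taxa.
Character 2 (derived state 'yes') is shared by all ingroup taxa — unites the whole ingroup.
Character 3: derived state 'yes' in Taxon 2 only — an autapomorphy, so it tells us nothing about relationships among taxa.
Character 4: derived state 'no' in Taxon 3 and Taxon 9 only — synapomorphy for {Taxon 3, Taxon 9}.
Only Taxon 2, Taxon 3, and Taxon 9 show the derived state 'yes' for Character 5, supporting them as a clade.
Most parsimonious ingroup topology: (((Taxon 3,Taxon 9),Taxon 2),Taxon 8).
The clade {Taxon 2, Taxon 3, Taxon 9} is supported by Character 5: its derived state 'yes' occurs in exactly those taxa and in no other taxon (including the outgroup).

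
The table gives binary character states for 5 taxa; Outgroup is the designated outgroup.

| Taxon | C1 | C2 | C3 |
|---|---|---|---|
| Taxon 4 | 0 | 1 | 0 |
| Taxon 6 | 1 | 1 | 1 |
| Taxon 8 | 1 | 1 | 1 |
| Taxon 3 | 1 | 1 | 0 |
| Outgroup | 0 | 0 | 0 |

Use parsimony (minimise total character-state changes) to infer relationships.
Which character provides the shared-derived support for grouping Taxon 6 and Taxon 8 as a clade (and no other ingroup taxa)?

C3

The outgroup has state '0' for every character, so '1' is the derived state throughout.
C1 (derived state '1') is shared by Taxon 3, Taxon 6, and Taxon 8 — a synapomorphy uniting that clade.
C2 (derived state '1') is shared by all ingroup taxa — unites the whole ingroup.
C3 (derived state '1') is shared by Taxon 6 and Taxon 8 — a synapomorphy uniting that clade.
Most parsimonious ingroup topology: ((Taxon 3,(Taxon 6,Taxon 8)),Taxon 4).
The clade {Taxon 6, Taxon 8} is supported by C3: its derived state '1' occurs in exactly those taxa and in no other taxon (including the outgroup).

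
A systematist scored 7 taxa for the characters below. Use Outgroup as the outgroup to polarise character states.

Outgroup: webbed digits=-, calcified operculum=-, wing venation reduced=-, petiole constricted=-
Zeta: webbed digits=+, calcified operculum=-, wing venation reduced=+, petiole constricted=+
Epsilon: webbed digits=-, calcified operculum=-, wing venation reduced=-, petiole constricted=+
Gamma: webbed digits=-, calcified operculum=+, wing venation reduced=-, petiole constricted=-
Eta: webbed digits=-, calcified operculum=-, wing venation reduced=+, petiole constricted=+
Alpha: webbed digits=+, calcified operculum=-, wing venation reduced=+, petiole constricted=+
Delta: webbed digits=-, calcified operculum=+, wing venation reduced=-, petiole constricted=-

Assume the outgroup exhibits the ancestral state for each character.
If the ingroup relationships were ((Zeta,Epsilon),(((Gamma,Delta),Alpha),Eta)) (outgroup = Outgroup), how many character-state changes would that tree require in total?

8

Map each character onto ((Zeta,Epsilon),(((Gamma,Delta),Alpha),Eta)) (rooted by Outgroup) and count the minimum state changes it requires (Fitch parsimony):
webbed digits: 2; calcified operculum: 1; wing venation reduced: 3; petiole constricted: 2.
Total tree length = 8.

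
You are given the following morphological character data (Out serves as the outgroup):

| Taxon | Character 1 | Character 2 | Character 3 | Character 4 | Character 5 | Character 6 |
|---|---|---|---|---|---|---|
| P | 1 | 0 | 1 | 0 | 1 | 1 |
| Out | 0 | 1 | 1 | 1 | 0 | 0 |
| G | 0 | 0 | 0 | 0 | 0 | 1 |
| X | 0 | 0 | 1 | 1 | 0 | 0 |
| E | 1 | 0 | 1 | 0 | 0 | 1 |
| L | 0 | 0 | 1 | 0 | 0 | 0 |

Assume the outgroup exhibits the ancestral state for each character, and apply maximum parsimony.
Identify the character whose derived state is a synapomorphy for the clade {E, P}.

Character 1

Character polarity is set by the outgroup: the derived state is whichever differs from the outgroup's state, so for Character 2, Character 3, Character 4 the derived state is '0', and for the remaining characters it is '1'.
Character 1: derived state '1' in E and P only — synapomorphy for {E, P}.
All ingroup taxa share the derived state '0' for Character 2; it defines the ingroup but does not resolve relationships within it.
Character 3: derived state '0' in G only — an autapomorphy, so it tells us nothing about relationships among taxa.
Character 4 (derived state '0') is shared by E, G, L, and P — a synapomorphy uniting that clade.
Character 5 (derived state '1') is unique to P (autapomorphy; uninformative for grouping).
Character 6 (derived state '1') is shared by E, G, and P — a synapomorphy uniting that clade.
Most parsimonious ingroup topology: (X,(((E,P),G),L)).
The clade {E, P} is supported by Character 1: its derived state '1' occurs in exactly those taxa and in no other taxon (including the outgroup).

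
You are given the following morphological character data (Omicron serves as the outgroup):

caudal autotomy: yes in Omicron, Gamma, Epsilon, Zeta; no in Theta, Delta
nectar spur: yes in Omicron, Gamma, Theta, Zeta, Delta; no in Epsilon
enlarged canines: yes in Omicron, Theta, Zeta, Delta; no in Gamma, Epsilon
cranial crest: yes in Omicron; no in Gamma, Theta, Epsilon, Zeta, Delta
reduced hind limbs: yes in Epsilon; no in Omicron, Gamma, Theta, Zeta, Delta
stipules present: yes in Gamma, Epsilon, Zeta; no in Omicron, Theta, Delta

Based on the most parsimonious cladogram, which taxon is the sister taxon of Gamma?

Epsilon

Character polarity is set by the outgroup: the derived state is whichever differs from the outgroup's state, so for caudal autotomy, nectar spur, enlarged canines, cranial crest the derived state is 'no', and for the remaining characters it is 'yes'.
caudal autotomy: derived state 'no' in Delta and Theta only — synapomorphy for {Delta, Theta}.
nectar spur (derived state 'no') is unique to Epsilon (autapomorphy; uninformative for grouping).
enlarged canines (derived state 'no') is shared by Epsilon and Gamma — a synapomorphy uniting that clade.
cranial crest (derived state 'no') is shared by all ingroup taxa — unites the whole ingroup.
reduced hind limbs: derived state 'yes' in Epsilon only — an autapomorphy, so it tells us nothing about relationships among taxa.
stipules present: derived state 'yes' in Epsilon, Gamma, and Zeta only — synapomorphy for {Epsilon, Gamma, Zeta}.
Most parsimonious ingroup topology: (((Gamma,Epsilon),Zeta),(Theta,Delta)).
Gamma and Epsilon form a cherry on this tree, so they are sister taxa.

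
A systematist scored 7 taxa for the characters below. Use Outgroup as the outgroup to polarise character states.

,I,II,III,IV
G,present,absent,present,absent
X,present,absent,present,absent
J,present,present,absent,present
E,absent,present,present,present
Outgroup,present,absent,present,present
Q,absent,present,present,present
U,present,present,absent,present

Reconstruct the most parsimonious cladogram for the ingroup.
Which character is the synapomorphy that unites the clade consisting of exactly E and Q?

Character polarity is set by the outgroup: the derived state is whichever differs from the outgroup's state, so for I, III, IV the derived state is 'absent', and for the remaining characters it is 'present'.
I: derived state 'absent' in E and Q only — synapomorphy for {E, Q}.
II (derived state 'present') is shared by E, J, Q, and U — a synapomorphy uniting that clade.
III: derived state 'absent' in J and U only — synapomorphy for {J, U}.
Only G and X show the derived state 'absent' for IV, supporting them as a clade.
Most parsimonious ingroup topology: (((Q,E),(U,J)),(X,G)).
The clade {E, Q} is supported by I: its derived state 'absent' occurs in exactly those taxa and in no other taxon (including the outgroup).

I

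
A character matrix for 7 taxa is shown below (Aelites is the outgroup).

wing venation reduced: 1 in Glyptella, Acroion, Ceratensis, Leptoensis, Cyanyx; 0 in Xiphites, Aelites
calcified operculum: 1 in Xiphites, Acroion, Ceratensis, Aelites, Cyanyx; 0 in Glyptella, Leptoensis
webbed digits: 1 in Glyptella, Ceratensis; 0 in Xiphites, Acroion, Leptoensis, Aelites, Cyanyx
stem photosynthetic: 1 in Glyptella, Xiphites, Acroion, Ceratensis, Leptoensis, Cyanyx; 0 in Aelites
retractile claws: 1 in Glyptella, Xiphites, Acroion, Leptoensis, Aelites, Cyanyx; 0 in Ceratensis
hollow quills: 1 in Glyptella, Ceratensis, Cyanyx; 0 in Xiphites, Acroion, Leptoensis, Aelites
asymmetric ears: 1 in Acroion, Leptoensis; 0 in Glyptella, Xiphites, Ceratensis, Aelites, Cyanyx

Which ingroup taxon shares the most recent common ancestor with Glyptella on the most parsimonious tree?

Character polarity is set by the outgroup: the derived state is whichever differs from the outgroup's state, so for calcified operculum, retractile claws the derived state is '0', and for the remaining characters it is '1'.
wing venation reduced (derived state '1') is shared by Acroion, Ceratensis, Cyanyx, Glyptella, and Leptoensis — a synapomorphy uniting that clade.
calcified operculum groups Glyptella and Leptoensis, which is incompatible with the clades supported by the remaining characters; treating it as convergent (homoplasy) costs fewer steps than any alternative tree.
Only Ceratensis and Glyptella show the derived state '1' for webbed digits, supporting them as a clade.
All ingroup taxa share the derived state '1' for stem photosynthetic; it defines the ingroup but does not resolve relationships within it.
retractile claws: derived state '0' in Ceratensis only — an autapomorphy, so it tells us nothing about relationships among taxa.
Only Ceratensis, Cyanyx, and Glyptella show the derived state '1' for hollow quills, supporting them as a clade.
asymmetric ears (derived state '1') is shared by Acroion and Leptoensis — a synapomorphy uniting that clade.
Most parsimonious ingroup topology: (((Leptoensis,Acroion),(Cyanyx,(Glyptella,Ceratensis))),Xiphites).
Glyptella and Ceratensis form a cherry on this tree, so they are sister taxa.

Ceratensis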